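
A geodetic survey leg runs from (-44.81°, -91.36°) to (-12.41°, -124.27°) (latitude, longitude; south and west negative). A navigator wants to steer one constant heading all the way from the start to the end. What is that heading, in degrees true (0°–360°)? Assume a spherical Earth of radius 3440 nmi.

Δψ = ln[tan(π/4+φ₂/2)/tan(π/4+φ₁/2)] = +0.6584
Δλ = -0.5744 rad (taken the short way round)
course = atan2(Δλ, Δψ) = 318.90°

318.9°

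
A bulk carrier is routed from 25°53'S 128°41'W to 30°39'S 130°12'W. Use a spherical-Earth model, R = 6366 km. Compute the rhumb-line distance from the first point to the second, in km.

Rhumb course C = atan2(Δλ, Δψ) with Δψ = ln[tan(π/4+φ₂/2)/tan(π/4+φ₁/2)] = -0.0945, Δλ = -0.0265 → C = 195.65°
d = R·|Δφ| / |cos C| = 6366·0.08319 / 0.96294 = 550 km

550 km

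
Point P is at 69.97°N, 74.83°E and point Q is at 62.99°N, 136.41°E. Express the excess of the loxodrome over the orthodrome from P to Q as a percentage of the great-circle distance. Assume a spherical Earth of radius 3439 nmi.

4.2%

Great circle: σ = 0.4249 rad → d_gc = Rσ = 1461.3 nmi
Rhumb: Δφ = -0.1218, Δλ = +1.0748, Δψ = -0.3075, q = Δφ/Δψ = 0.3962 → d_rh = R√(Δφ²+q²Δλ²) = 1523.2 nmi
Excess = (1523.2 − 1461.3) / 1461.3 = 61.9 / 1461.3 = 4.24% ≈ 4.2%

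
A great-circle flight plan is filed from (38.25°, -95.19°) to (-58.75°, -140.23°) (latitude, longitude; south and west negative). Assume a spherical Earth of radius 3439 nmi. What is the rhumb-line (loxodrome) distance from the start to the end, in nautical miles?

6257 nmi

Δψ = ln[tan(π/4+φ₂/2)/tan(π/4+φ₁/2)] = -1.9977;  Δφ = -1.6930 rad,  Δλ = -0.7861 rad
q = Δφ/Δψ = 0.8475
d = R·√(Δφ² + q²Δλ²) = 3439·1.81933 = 6257 nmi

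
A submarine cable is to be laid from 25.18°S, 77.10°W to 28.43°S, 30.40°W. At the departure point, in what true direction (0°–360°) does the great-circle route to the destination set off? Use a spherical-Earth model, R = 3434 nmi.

θ = atan2( sin Δλ·cos φ₂ ,  cos φ₁ sin φ₂ − sin φ₁ cos φ₂ cos Δλ )
  = atan2(+0.6400, -0.1742) = 105.23°

105.2°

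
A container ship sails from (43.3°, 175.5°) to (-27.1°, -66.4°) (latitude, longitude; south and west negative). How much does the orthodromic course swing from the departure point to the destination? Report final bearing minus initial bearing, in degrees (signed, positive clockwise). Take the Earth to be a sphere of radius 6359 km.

Initial bearing θ₁ = atan2(sin Δλ cos φ₂, cos φ₁ sin φ₂ − sin φ₁ cos φ₂ cos Δλ) = 93.20°
Final bearing θ₂ = (initial bearing from the destination back to the start) + 180° = 125.29°
Δθ = θ₂ − θ₁ = +32.1°

+32.1°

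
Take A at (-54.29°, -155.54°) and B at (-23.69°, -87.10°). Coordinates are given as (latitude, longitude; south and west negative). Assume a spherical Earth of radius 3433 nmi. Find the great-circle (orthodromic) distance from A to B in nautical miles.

3505 nmi

Haversine: a = sin²(Δφ/2)+cos φ₁ cos φ₂ sin²(Δλ/2) = 0.23867;  σ = 2·atan2(√a,√(1−a))
σ = 58.489° → d = Rσ = 3433·1.02083 = 3505 nmi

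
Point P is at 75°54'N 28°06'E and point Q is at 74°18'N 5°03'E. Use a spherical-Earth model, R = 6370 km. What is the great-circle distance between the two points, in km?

Haversine: a = sin²(Δφ/2)+cos φ₁ cos φ₂ sin²(Δλ/2) = 0.00283;  σ = 2·atan2(√a,√(1−a))
σ = 6.095° → d = Rσ = 6370·0.10638 = 678 km

678 km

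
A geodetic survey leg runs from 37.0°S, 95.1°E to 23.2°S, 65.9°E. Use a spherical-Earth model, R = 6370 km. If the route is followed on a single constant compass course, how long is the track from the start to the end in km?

3190 km

Rhumb course C = atan2(Δλ, Δψ) with Δψ = ln[tan(π/4+φ₂/2)/tan(π/4+φ₁/2)] = +0.2795, Δλ = -0.5096 → C = 298.74°
d = R·|Δφ| / |cos C| = 6370·0.24086 / 0.48090 = 3190 km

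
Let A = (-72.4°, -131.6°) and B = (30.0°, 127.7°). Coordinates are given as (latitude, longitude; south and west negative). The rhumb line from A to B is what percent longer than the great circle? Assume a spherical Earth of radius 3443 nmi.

4.1%

Great circle: σ = 2.1238 rad → d_gc = Rσ = 7312.1 nmi
Rhumb: Δφ = +1.7872, Δλ = -1.7575, Δψ = +2.4149, q = Δφ/Δψ = 0.7401 → d_rh = R√(Δφ²+q²Δλ²) = 7610.6 nmi
Excess = (7610.6 − 7312.1) / 7312.1 = 298.5 / 7312.1 = 4.08% ≈ 4.1%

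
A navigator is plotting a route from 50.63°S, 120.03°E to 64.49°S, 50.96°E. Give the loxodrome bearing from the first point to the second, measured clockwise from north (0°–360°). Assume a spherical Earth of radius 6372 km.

249.2°

Meridional parts: M(φ₁)=-1.0279, M(φ₂)=-1.4856 → ΔM = -0.4577;  Δλ = -1.2055 rad
tan C = Δλ / ΔM = +2.6339 → C = 249.21°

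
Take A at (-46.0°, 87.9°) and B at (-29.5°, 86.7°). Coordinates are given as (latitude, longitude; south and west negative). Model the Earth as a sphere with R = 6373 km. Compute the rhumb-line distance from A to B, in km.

1838 km

Δψ = ln[tan(π/4+φ₂/2)/tan(π/4+φ₁/2)] = +0.3670;  Δφ = +0.2880 rad,  Δλ = -0.0209 rad
q = Δφ/Δψ = 0.7846
d = R·√(Δφ² + q²Δλ²) = 6373·0.28845 = 1838 km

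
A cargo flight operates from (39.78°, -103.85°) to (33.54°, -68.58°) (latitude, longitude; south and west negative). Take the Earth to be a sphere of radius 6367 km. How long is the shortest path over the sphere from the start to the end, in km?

Haversine: a = sin²(Δφ/2)+cos φ₁ cos φ₂ sin²(Δλ/2) = 0.06175;  σ = 2·atan2(√a,√(1−a))
σ = 28.777° → d = Rσ = 6367·0.50226 = 3198 km

3198 km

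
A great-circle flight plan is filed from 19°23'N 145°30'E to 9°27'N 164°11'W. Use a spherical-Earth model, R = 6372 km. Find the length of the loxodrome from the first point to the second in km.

5524 km

Rhumb course C = atan2(Δλ, Δψ) with Δψ = ln[tan(π/4+φ₂/2)/tan(π/4+φ₁/2)] = -0.1793, Δλ = +0.8782 → C = 101.54°
d = R·|Δφ| / |cos C| = 6372·0.17337 / 0.20000 = 5524 km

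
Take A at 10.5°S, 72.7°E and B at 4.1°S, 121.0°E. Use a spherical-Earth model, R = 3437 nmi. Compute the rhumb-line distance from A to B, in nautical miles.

Δψ = ln[tan(π/4+φ₂/2)/tan(π/4+φ₁/2)] = +0.1127;  Δφ = +0.1117 rad,  Δλ = +0.8430 rad
q = Δφ/Δψ = 0.9914
d = R·√(Δφ² + q²Δλ²) = 3437·0.84314 = 2898 nmi

2898 nmi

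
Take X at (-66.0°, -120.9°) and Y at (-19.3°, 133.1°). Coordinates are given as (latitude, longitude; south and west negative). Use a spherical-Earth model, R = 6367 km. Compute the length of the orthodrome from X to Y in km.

cos σ = sin φ₁ sin φ₂ + cos φ₁ cos φ₂ cos Δλ
      = sin(-66.00°)sin(-19.30°) + cos(-66.00°)cos(-19.30°)cos(-106.00°) = 0.1961
σ = 78.689° → d = Rσ = 6367·1.37339 = 8744 km

8744 km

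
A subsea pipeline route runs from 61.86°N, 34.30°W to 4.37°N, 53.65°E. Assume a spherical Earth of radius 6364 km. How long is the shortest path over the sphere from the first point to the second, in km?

cos σ = sin φ₁ sin φ₂ + cos φ₁ cos φ₂ cos Δλ
      = sin(61.86°)sin(4.37°) + cos(61.86°)cos(4.37°)cos(87.95°) = 0.0840
σ = 85.181° → d = Rσ = 6364·1.48669 = 9461 km

9461 km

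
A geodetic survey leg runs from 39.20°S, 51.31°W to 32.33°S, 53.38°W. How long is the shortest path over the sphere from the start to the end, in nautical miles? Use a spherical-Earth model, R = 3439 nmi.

424 nmi

cos σ = sin φ₁ sin φ₂ + cos φ₁ cos φ₂ cos Δλ
      = sin(-39.20°)sin(-32.33°) + cos(-39.20°)cos(-32.33°)cos(-2.07°) = 0.9924
σ = 7.072° → d = Rσ = 3439·0.12342 = 424 nmi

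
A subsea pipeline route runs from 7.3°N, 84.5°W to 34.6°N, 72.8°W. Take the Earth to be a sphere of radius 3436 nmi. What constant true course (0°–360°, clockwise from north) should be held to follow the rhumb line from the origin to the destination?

Meridional parts: M(φ₁)=+0.1278, M(φ₂)=+0.6443 → ΔM = +0.5166;  Δλ = +0.2042 rad
tan C = Δλ / ΔM = +0.3953 → C = 21.57°

21.6°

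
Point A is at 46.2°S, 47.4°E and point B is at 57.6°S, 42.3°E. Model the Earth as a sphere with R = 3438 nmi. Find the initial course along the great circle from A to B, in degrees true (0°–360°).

193.4°

N = sin Δλ·cos φ₂ = -0.0476;  D = cos φ₁ sin φ₂ − sin φ₁ cos φ₂ cos Δλ = -0.1992
initial course = atan2(N, D) = 193.45°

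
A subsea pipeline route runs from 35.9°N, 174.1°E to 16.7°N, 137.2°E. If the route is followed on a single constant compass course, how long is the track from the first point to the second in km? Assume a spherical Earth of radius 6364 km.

4226 km

Rhumb course C = atan2(Δλ, Δψ) with Δψ = ln[tan(π/4+φ₂/2)/tan(π/4+φ₁/2)] = -0.3764, Δλ = -0.6440 → C = 239.69°
d = R·|Δφ| / |cos C| = 6364·0.33510 / 0.50462 = 4226 km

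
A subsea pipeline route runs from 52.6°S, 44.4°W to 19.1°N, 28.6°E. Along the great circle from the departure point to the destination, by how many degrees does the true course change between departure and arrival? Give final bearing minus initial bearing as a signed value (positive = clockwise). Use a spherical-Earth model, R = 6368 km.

-29.5°

At departure: θ₁ = atan2(sin Δλ cos φ₂, cos φ₁ sin φ₂ − sin φ₁ cos φ₂ cos Δλ) = 65.16°
At arrival: θ₂ = atan2(sin Δλ cos φ₁, −cos φ₂ sin φ₁ + sin φ₂ cos φ₁ cos Δλ) = 35.68°
Δθ = θ₂ − θ₁ = -29.5°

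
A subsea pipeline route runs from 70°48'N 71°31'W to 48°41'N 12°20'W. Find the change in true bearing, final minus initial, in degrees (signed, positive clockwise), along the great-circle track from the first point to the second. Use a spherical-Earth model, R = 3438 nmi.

+53.1°

Initial bearing θ₁ = atan2(sin Δλ cos φ₂, cos φ₁ sin φ₂ − sin φ₁ cos φ₂ cos Δλ) = 97.28°
Final bearing θ₂ = (initial bearing from the destination back to the start) + 180° = 150.39°
Δθ = θ₂ − θ₁ = +53.1°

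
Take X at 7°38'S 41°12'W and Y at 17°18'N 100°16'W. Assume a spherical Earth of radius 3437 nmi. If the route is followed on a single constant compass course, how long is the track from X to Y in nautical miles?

3808 nmi

Rhumb course C = atan2(Δλ, Δψ) with Δψ = ln[tan(π/4+φ₂/2)/tan(π/4+φ₁/2)] = +0.4403, Δλ = -1.0309 → C = 293.13°
d = R·|Δφ| / |cos C| = 3437·0.43517 / 0.39275 = 3808 nmi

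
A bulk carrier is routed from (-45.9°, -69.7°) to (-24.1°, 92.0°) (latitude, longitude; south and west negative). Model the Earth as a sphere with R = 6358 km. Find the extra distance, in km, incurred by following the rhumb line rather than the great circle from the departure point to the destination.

Great circle: cos σ = sin φ₁ sin φ₂ + cos φ₁ cos φ₂ cos Δλ,  σ = 1.8859 rad → d_gc = 11990.4 km
Rhumb line: Δψ = +0.4702, q = Δφ/Δψ = 0.8093, d_rh = R√(Δφ²+q²Δλ²) = 14721.1 km
Excess = 14721.1 − 11990.4 = 2730.7 ≈ 2731 km

2731 km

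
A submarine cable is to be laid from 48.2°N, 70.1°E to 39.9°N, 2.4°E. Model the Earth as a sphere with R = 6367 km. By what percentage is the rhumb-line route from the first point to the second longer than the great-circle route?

3.1%

Great circle: σ = 0.8336 rad → d_gc = Rσ = 5307.5 km
Rhumb: Δφ = -0.1449, Δλ = -1.1816, Δψ = -0.2021, q = Δφ/Δψ = 0.7169 → d_rh = R√(Δφ²+q²Δλ²) = 5471.8 km
Excess = (5471.8 − 5307.5) / 5307.5 = 164.3 / 5307.5 = 3.10% ≈ 3.1%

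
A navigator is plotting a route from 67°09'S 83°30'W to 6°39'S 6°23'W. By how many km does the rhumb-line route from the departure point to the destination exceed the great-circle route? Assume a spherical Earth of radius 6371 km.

314 km

Great circle: cos σ = sin φ₁ sin φ₂ + cos φ₁ cos φ₂ cos Δλ,  σ = 1.3769 rad → d_gc = 8772.0 km
Rhumb line: Δψ = +1.4827, q = Δφ/Δψ = 0.7122, d_rh = R√(Δφ²+q²Δλ²) = 9085.6 km
Excess = 9085.6 − 8772.0 = 313.6 ≈ 314 km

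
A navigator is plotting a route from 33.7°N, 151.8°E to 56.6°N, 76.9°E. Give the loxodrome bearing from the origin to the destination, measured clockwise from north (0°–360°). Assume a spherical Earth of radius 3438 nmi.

293.9°

Meridional parts: M(φ₁)=+0.6254, M(φ₂)=+1.2039 → ΔM = +0.5786;  Δλ = -1.3073 rad
tan C = Δλ / ΔM = -2.2594 → C = 293.87°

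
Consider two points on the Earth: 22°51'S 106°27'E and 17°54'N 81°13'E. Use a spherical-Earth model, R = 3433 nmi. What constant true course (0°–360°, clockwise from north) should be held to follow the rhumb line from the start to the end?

Δψ = ln[tan(π/4+φ₂/2)/tan(π/4+φ₁/2)] = +0.7274
Δλ = -0.4404 rad (taken the short way round)
course = atan2(Δλ, Δψ) = 328.81°

328.8°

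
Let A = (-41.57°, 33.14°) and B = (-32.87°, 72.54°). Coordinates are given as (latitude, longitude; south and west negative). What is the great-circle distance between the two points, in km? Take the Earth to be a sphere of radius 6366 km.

Haversine: a = sin²(Δφ/2)+cos φ₁ cos φ₂ sin²(Δλ/2) = 0.07716;  σ = 2·atan2(√a,√(1−a))
σ = 32.254° → d = Rσ = 6366·0.56295 = 3584 km

3584 km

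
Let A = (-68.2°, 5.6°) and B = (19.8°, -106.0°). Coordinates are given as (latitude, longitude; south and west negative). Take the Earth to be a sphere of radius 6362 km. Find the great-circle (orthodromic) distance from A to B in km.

cos σ = sin φ₁ sin φ₂ + cos φ₁ cos φ₂ cos Δλ
      = sin(-68.20°)sin(19.80°) + cos(-68.20°)cos(19.80°)cos(-111.60°) = -0.4431
σ = 116.304° → d = Rσ = 6362·2.02990 = 12914 km

12914 km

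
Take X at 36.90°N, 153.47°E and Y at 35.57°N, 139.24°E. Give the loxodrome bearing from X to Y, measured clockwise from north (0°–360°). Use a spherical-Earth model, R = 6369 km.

263.4°

Δψ = ln[tan(π/4+φ₂/2)/tan(π/4+φ₁/2)] = -0.0288
Δλ = -0.2484 rad (taken the short way round)
course = atan2(Δλ, Δψ) = 263.39°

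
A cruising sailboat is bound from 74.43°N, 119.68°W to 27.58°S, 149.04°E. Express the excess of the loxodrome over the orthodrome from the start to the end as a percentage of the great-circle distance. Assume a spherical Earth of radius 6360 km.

Great circle: σ = 2.0390 rad → d_gc = Rσ = 12968.2 km
Rhumb: Δφ = -1.7804, Δλ = -1.5931, Δψ = -2.4910, q = Δφ/Δψ = 0.7148 → d_rh = R√(Δφ²+q²Δλ²) = 13441.3 km
Excess = (13441.3 − 12968.2) / 12968.2 = 473.1 / 12968.2 = 3.648% ≈ 3.6%

3.6%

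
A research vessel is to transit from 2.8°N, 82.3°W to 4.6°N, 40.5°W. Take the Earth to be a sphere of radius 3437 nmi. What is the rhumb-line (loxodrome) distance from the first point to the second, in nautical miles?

2504 nmi

Δψ = ln[tan(π/4+φ₂/2)/tan(π/4+φ₁/2)] = +0.0315;  Δφ = +0.0314 rad,  Δλ = +0.7295 rad
q = Δφ/Δψ = 0.9979
d = R·√(Δφ² + q²Δλ²) = 3437·0.72867 = 2504 nmi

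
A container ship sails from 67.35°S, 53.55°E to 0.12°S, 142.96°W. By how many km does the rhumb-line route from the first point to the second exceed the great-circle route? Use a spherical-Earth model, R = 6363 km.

Great circle: cos σ = sin φ₁ sin φ₂ + cos φ₁ cos φ₂ cos Δλ,  σ = 1.9469 rad → d_gc = 12388.1 km
Rhumb line: Δψ = +1.6060, q = Δφ/Δψ = 0.7306, d_rh = R√(Δφ²+q²Δλ²) = 15222.5 km
Excess = 15222.5 − 12388.1 = 2834.4 ≈ 2834 km

2834 km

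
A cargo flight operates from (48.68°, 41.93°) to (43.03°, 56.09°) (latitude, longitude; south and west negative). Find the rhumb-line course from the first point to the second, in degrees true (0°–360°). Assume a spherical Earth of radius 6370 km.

119.8°

Δψ = ln[tan(π/4+φ₂/2)/tan(π/4+φ₁/2)] = -0.1418
Δλ = +0.2471 rad (taken the short way round)
course = atan2(Δλ, Δψ) = 119.84°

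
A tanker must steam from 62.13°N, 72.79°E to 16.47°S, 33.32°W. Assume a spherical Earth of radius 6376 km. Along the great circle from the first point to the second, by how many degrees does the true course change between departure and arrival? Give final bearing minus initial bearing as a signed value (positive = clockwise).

At departure: θ₁ = atan2(sin Δλ cos φ₂, cos φ₁ sin φ₂ − sin φ₁ cos φ₂ cos Δλ) = 276.36°
At arrival: θ₂ = atan2(sin Δλ cos φ₁, −cos φ₂ sin φ₁ + sin φ₂ cos φ₁ cos Δλ) = 208.98°
Δθ = θ₂ − θ₁ = -67.4°

-67.4°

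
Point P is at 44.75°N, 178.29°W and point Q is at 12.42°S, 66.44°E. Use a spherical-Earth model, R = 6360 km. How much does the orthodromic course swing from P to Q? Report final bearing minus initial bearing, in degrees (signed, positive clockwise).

-53.2°

Initial bearing θ₁ = atan2(sin Δλ cos φ₂, cos φ₁ sin φ₂ − sin φ₁ cos φ₂ cos Δλ) = 279.06°
Final bearing θ₂ = (initial bearing from the destination back to the start) + 180° = 225.90°
Δθ = θ₂ − θ₁ = -53.2°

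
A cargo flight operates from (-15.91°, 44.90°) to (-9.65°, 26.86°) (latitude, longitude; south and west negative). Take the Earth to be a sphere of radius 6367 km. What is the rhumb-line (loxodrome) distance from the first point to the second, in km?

Δψ = ln[tan(π/4+φ₂/2)/tan(π/4+φ₁/2)] = +0.1121;  Δφ = +0.1093 rad,  Δλ = -0.3149 rad
q = Δφ/Δψ = 0.9747
d = R·√(Δφ² + q²Δλ²) = 6367·0.32576 = 2074 km

2074 km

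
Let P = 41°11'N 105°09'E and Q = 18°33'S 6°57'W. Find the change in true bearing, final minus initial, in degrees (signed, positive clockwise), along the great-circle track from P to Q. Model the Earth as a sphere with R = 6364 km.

At departure: θ₁ = atan2(sin Δλ cos φ₂, cos φ₁ sin φ₂ − sin φ₁ cos φ₂ cos Δλ) = 269.70°
At arrival: θ₂ = atan2(sin Δλ cos φ₁, −cos φ₂ sin φ₁ + sin φ₂ cos φ₁ cos Δλ) = 232.55°
Δθ = θ₂ − θ₁ = -37.2°

-37.2°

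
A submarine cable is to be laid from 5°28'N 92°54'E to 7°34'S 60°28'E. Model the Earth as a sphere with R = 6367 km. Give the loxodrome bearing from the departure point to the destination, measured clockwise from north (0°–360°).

248.1°

Meridional parts: M(φ₁)=+0.0956, M(φ₂)=-0.1324 → ΔM = -0.2280;  Δλ = -0.5661 rad
tan C = Δλ / ΔM = +2.4827 → C = 248.06°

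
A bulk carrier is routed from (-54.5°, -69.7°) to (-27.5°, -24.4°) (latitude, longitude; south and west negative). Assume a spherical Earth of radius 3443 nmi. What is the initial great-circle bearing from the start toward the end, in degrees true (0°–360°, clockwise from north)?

69.2°

θ = atan2( sin Δλ·cos φ₂ ,  cos φ₁ sin φ₂ − sin φ₁ cos φ₂ cos Δλ )
  = atan2(+0.6305, +0.2398) = 69.18°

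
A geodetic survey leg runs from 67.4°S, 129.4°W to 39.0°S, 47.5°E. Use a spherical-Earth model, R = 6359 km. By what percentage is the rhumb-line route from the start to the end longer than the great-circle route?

42.3%

Great circle: σ = 1.2841 rad → d_gc = Rσ = 8165.6 km
Rhumb: Δφ = +0.4957, Δλ = +3.0875, Δψ = +0.8700, q = Δφ/Δψ = 0.5697 → d_rh = R√(Δφ²+q²Δλ²) = 11620.9 km
Excess = (11620.9 − 8165.6) / 8165.6 = 3455.3 / 8165.6 = 42.32% ≈ 42.3%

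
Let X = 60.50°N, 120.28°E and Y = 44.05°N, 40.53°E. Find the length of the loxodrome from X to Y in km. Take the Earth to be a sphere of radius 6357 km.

Δψ = ln[tan(π/4+φ₂/2)/tan(π/4+φ₁/2)] = -0.4764;  Δφ = -0.2871 rad,  Δλ = -1.3919 rad
q = Δφ/Δψ = 0.6026
d = R·√(Δφ² + q²Δλ²) = 6357·0.88657 = 5636 km

5636 km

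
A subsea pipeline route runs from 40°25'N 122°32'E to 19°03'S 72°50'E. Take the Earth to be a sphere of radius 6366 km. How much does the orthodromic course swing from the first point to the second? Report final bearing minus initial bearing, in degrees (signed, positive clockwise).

Initial bearing θ₁ = atan2(sin Δλ cos φ₂, cos φ₁ sin φ₂ − sin φ₁ cos φ₂ cos Δλ) = 228.19°
Final bearing θ₂ = (initial bearing from the destination back to the start) + 180° = 216.89°
Δθ = θ₂ − θ₁ = -11.3°

-11.3°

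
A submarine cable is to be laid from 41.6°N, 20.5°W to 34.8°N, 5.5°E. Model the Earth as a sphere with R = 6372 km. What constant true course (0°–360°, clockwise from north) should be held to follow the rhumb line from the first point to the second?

108.4°

Meridional parts: M(φ₁)=+0.7998, M(φ₂)=+0.6486 → ΔM = -0.1512;  Δλ = +0.4538 rad
tan C = Δλ / ΔM = -3.0008 → C = 108.43°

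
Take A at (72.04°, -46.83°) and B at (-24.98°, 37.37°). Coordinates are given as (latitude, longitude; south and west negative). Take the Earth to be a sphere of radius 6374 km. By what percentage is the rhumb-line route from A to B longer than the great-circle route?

Great circle: σ = 1.9536 rad → d_gc = Rσ = 12451.9 km
Rhumb: Δφ = -1.6933, Δλ = +1.4696, Δψ = -2.2955, q = Δφ/Δψ = 0.7377 → d_rh = R√(Δφ²+q²Δλ²) = 12815.6 km
Excess = (12815.6 − 12451.9) / 12451.9 = 363.7 / 12451.9 = 2.92% ≈ 2.9%

2.9%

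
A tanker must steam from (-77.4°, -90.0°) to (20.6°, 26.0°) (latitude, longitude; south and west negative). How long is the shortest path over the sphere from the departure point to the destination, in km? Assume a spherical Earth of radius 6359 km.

12836 km

Haversine: a = sin²(Δφ/2)+cos φ₁ cos φ₂ sin²(Δλ/2) = 0.71644;  σ = 2·atan2(√a,√(1−a))
σ = 115.651° → d = Rσ = 6359·2.01848 = 12836 km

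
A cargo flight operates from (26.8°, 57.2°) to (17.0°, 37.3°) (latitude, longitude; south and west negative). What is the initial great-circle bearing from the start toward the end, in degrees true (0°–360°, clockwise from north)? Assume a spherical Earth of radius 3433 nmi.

246.1°

θ = atan2( sin Δλ·cos φ₂ ,  cos φ₁ sin φ₂ − sin φ₁ cos φ₂ cos Δλ )
  = atan2(-0.3255, -0.1445) = 246.07°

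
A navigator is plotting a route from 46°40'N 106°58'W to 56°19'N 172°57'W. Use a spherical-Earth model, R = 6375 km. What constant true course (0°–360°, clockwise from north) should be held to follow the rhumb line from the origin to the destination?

Δψ = ln[tan(π/4+φ₂/2)/tan(π/4+φ₁/2)] = +0.2718
Δλ = -1.1516 rad (taken the short way round)
course = atan2(Δλ, Δψ) = 283.28°

283.3°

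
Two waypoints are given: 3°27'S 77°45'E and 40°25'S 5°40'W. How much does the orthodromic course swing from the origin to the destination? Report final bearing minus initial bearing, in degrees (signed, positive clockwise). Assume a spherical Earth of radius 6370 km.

+38.7°

Initial bearing θ₁ = atan2(sin Δλ cos φ₂, cos φ₁ sin φ₂ − sin φ₁ cos φ₂ cos Δλ) = 229.68°
Final bearing θ₂ = (initial bearing from the destination back to the start) + 180° = 268.36°
Δθ = θ₂ − θ₁ = +38.7°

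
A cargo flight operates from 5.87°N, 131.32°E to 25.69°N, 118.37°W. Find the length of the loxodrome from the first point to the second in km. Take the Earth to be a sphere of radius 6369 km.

Δψ = ln[tan(π/4+φ₂/2)/tan(π/4+φ₁/2)] = +0.3616;  Δφ = +0.3459 rad,  Δλ = +1.9253 rad
q = Δφ/Δψ = 0.9567
d = R·√(Δφ² + q²Δλ²) = 6369·1.87416 = 11937 km

11937 km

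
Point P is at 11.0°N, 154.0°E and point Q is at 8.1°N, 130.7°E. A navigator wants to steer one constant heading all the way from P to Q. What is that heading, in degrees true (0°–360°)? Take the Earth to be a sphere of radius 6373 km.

Δψ = ln[tan(π/4+φ₂/2)/tan(π/4+φ₁/2)] = -0.0513
Δλ = -0.4067 rad (taken the short way round)
course = atan2(Δλ, Δψ) = 262.81°

262.8°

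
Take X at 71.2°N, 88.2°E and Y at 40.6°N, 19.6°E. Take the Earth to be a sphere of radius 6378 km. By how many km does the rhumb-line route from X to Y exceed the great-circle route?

Great circle: cos σ = sin φ₁ sin φ₂ + cos φ₁ cos φ₂ cos Δλ,  σ = 0.7879 rad → d_gc = 5025.2 km
Rhumb line: Δψ = -1.0218, q = Δφ/Δψ = 0.5227, d_rh = R√(Δφ²+q²Δλ²) = 5247.1 km
Excess = 5247.1 − 5025.2 = 221.9 ≈ 222 km

222 km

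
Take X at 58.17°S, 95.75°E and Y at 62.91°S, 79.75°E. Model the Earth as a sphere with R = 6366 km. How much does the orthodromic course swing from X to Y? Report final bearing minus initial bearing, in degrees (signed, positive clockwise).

+14.0°

Initial bearing θ₁ = atan2(sin Δλ cos φ₂, cos φ₁ sin φ₂ − sin φ₁ cos φ₂ cos Δλ) = 232.13°
Final bearing θ₂ = (initial bearing from the destination back to the start) + 180° = 246.09°
Δθ = θ₂ − θ₁ = +14.0°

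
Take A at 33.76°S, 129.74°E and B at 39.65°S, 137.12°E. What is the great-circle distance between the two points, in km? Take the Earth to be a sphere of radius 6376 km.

Haversine: a = sin²(Δφ/2)+cos φ₁ cos φ₂ sin²(Δλ/2) = 0.00529;  σ = 2·atan2(√a,√(1−a))
σ = 8.343° → d = Rσ = 6376·0.14561 = 928 km

928 km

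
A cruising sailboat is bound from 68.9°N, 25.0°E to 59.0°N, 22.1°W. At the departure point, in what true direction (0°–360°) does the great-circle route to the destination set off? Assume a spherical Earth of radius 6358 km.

N = sin Δλ·cos φ₂ = -0.3773;  D = cos φ₁ sin φ₂ − sin φ₁ cos φ₂ cos Δλ = -0.0185
initial course = atan2(N, D) = 267.19°

267.2°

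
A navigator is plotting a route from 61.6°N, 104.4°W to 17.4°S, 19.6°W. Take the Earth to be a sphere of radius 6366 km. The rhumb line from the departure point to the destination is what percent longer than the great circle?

2.3%

Great circle: σ = 1.7946 rad → d_gc = Rσ = 11424.3 km
Rhumb: Δφ = -1.3788, Δλ = +1.4800, Δψ = -1.6827, q = Δφ/Δψ = 0.8194 → d_rh = R√(Δφ²+q²Δλ²) = 11689.7 km
Excess = (11689.7 − 11424.3) / 11424.3 = 265.4 / 11424.3 = 2.32% ≈ 2.3%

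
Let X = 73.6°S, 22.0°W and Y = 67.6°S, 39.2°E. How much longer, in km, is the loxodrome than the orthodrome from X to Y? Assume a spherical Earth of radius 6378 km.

99 km

Great circle: cos σ = sin φ₁ sin φ₂ + cos φ₁ cos φ₂ cos Δλ,  σ = 0.3518 rad → d_gc = 2243.6 km
Rhumb line: Δψ = +0.3178, q = Δφ/Δψ = 0.3295, d_rh = R√(Δφ²+q²Δλ²) = 2342.3 km
Excess = 2342.3 − 2243.6 = 98.7 ≈ 99 km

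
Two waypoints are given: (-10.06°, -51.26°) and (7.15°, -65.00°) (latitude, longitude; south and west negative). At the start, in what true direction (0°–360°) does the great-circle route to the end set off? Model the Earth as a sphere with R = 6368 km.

N = sin Δλ·cos φ₂ = -0.2357;  D = cos φ₁ sin φ₂ − sin φ₁ cos φ₂ cos Δλ = +0.2909
initial course = atan2(N, D) = 320.99°

321.0°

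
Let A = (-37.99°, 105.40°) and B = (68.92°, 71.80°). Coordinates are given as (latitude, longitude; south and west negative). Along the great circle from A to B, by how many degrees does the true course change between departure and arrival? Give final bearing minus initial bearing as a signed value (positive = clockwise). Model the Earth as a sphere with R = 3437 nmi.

Initial bearing θ₁ = atan2(sin Δλ cos φ₂, cos φ₁ sin φ₂ − sin φ₁ cos φ₂ cos Δλ) = 347.79°
Final bearing θ₂ = (initial bearing from the destination back to the start) + 180° = 332.39°
Δθ = θ₂ − θ₁ = -15.4°

-15.4°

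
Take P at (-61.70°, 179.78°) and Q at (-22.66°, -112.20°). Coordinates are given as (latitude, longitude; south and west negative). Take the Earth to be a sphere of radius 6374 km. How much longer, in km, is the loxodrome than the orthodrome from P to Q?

Great circle: cos σ = sin φ₁ sin φ₂ + cos φ₁ cos φ₂ cos Δλ,  σ = 1.0438 rad → d_gc = 6653.0 km
Rhumb line: Δψ = +0.9717, q = Δφ/Δψ = 0.7012, d_rh = R√(Δφ²+q²Δλ²) = 6857.1 km
Excess = 6857.1 − 6653.0 = 204.1 ≈ 204 km

204 km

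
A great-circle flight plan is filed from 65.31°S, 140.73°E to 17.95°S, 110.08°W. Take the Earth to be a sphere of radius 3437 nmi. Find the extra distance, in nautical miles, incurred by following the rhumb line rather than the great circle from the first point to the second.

Great circle: cos σ = sin φ₁ sin φ₂ + cos φ₁ cos φ₂ cos Δλ,  σ = 1.4208 rad → d_gc = 4883.4 nmi
Rhumb line: Δψ = +1.2008, q = Δφ/Δψ = 0.6884, d_rh = R√(Δφ²+q²Δλ²) = 5329.2 nmi
Excess = 5329.2 − 4883.4 = 445.8 ≈ 446 nmi

446 nmi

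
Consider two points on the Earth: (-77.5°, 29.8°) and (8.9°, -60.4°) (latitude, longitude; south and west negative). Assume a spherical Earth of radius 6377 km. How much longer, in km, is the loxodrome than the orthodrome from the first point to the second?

Great circle: cos σ = sin φ₁ sin φ₂ + cos φ₁ cos φ₂ cos Δλ,  σ = 1.7232 rad → d_gc = 10988.7 km
Rhumb line: Δψ = +2.3676, q = Δφ/Δψ = 0.6369, d_rh = R√(Δφ²+q²Δλ²) = 11548.0 km
Excess = 11548.0 − 10988.7 = 559.3 ≈ 559 km

559 km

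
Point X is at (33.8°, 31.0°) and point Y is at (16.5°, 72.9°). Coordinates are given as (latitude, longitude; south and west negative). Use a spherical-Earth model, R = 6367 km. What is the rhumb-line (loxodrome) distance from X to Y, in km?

Rhumb course C = atan2(Δλ, Δψ) with Δψ = ln[tan(π/4+φ₂/2)/tan(π/4+φ₁/2)] = -0.3354, Δλ = +0.7313 → C = 114.64°
d = R·|Δφ| / |cos C| = 6367·0.30194 / 0.41689 = 4611 km

4611 km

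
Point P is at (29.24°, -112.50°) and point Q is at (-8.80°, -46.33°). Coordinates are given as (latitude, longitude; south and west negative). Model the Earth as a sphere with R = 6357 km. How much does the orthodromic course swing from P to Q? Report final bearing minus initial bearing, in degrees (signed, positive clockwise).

+13.9°

Initial bearing θ₁ = atan2(sin Δλ cos φ₂, cos φ₁ sin φ₂ − sin φ₁ cos φ₂ cos Δλ) = 109.97°
Final bearing θ₂ = (initial bearing from the destination back to the start) + 180° = 123.91°
Δθ = θ₂ − θ₁ = +13.9°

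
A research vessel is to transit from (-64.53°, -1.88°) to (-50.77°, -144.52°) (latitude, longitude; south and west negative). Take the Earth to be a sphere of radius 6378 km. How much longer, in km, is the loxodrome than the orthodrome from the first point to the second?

1709 km

Great circle: cos σ = sin φ₁ sin φ₂ + cos φ₁ cos φ₂ cos Δλ,  σ = 1.0665 rad → d_gc = 6802.4 km
Rhumb line: Δψ = +0.4555, q = Δφ/Δψ = 0.5273, d_rh = R√(Δφ²+q²Δλ²) = 8511.5 km
Excess = 8511.5 − 6802.4 = 1709.1 ≈ 1709 km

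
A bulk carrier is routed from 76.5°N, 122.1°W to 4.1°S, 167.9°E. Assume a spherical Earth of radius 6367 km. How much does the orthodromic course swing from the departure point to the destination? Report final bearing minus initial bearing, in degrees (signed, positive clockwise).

-56.9°

At departure: θ₁ = atan2(sin Δλ cos φ₂, cos φ₁ sin φ₂ − sin φ₁ cos φ₂ cos Δλ) = 249.61°
At arrival: θ₂ = atan2(sin Δλ cos φ₁, −cos φ₂ sin φ₁ + sin φ₂ cos φ₁ cos Δλ) = 192.67°
Δθ = θ₂ − θ₁ = -56.9°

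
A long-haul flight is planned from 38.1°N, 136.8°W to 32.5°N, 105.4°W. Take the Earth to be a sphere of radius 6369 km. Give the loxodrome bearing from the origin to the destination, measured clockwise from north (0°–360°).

Δψ = ln[tan(π/4+φ₂/2)/tan(π/4+φ₁/2)] = -0.1199
Δλ = +0.5480 rad (taken the short way round)
course = atan2(Δλ, Δψ) = 102.34°

102.3°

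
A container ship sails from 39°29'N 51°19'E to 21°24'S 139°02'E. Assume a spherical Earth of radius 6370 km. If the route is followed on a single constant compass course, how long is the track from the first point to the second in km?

11374 km

Rhumb course C = atan2(Δλ, Δψ) with Δψ = ln[tan(π/4+φ₂/2)/tan(π/4+φ₁/2)] = -1.1337, Δλ = +1.5309 → C = 126.52°
d = R·|Δφ| / |cos C| = 6370·1.06261 / 0.59511 = 11374 km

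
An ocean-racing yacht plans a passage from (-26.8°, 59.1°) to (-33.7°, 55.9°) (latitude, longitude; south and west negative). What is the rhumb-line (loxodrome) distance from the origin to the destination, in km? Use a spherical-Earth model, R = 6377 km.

Rhumb course C = atan2(Δλ, Δψ) with Δψ = ln[tan(π/4+φ₂/2)/tan(π/4+φ₁/2)] = -0.1396, Δλ = -0.0559 → C = 201.81°
d = R·|Δφ| / |cos C| = 6377·0.12043 / 0.92841 = 827 km

827 km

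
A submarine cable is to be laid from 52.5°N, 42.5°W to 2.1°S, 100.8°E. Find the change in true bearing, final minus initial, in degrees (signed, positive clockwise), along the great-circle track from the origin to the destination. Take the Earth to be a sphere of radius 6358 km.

+110.6°

Initial bearing θ₁ = atan2(sin Δλ cos φ₂, cos φ₁ sin φ₂ − sin φ₁ cos φ₂ cos Δλ) = 44.24°
Final bearing θ₂ = (initial bearing from the destination back to the start) + 180° = 154.85°
Δθ = θ₂ − θ₁ = +110.6°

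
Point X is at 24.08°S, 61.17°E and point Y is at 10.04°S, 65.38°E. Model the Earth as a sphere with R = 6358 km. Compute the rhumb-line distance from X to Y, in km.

1620 km

Rhumb course C = atan2(Δλ, Δψ) with Δψ = ln[tan(π/4+φ₂/2)/tan(π/4+φ₁/2)] = +0.2571, Δλ = +0.0735 → C = 15.95°
d = R·|Δφ| / |cos C| = 6358·0.24504 / 0.96150 = 1620 km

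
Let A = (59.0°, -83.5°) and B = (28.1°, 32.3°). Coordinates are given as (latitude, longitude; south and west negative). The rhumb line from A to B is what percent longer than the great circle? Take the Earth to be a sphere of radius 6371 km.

Great circle: σ = 1.3633 rad → d_gc = Rσ = 8685.7 km
Rhumb: Δφ = -0.5393, Δλ = +2.0211, Δψ = -0.7712, q = Δφ/Δψ = 0.6993 → d_rh = R√(Δφ²+q²Δλ²) = 9637.9 km
Excess = (9637.9 − 8685.7) / 8685.7 = 952.2 / 8685.7 = 10.96% ≈ 11.0%

11.0%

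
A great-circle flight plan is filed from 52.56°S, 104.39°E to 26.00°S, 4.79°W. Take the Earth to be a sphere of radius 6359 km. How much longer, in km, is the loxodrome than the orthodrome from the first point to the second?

729 km

Great circle: cos σ = sin φ₁ sin φ₂ + cos φ₁ cos φ₂ cos Δλ,  σ = 1.4014 rad → d_gc = 8911.8 km
Rhumb line: Δψ = +0.6119, q = Δφ/Δψ = 0.7575, d_rh = R√(Δφ²+q²Δλ²) = 9641.1 km
Excess = 9641.1 − 8911.8 = 729.3 ≈ 729 km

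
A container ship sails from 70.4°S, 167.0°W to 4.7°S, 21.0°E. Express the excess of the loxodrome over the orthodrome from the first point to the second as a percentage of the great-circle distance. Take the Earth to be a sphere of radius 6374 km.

Great circle: σ = 1.8275 rad → d_gc = Rσ = 11648.4 km
Rhumb: Δφ = +1.1467, Δλ = -3.0020, Δψ = +1.6739, q = Δφ/Δψ = 0.6850 → d_rh = R√(Δφ²+q²Δλ²) = 15007.8 km
Excess = (15007.8 − 11648.4) / 11648.4 = 3359.4 / 11648.4 = 28.84% ≈ 28.8%

28.8%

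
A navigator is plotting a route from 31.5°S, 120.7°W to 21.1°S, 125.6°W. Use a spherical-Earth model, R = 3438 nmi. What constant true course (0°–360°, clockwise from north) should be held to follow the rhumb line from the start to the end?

337.1°

Meridional parts: M(φ₁)=-0.5798, M(φ₂)=-0.3769 → ΔM = +0.2029;  Δλ = -0.0855 rad
tan C = Δλ / ΔM = -0.4215 → C = 337.14°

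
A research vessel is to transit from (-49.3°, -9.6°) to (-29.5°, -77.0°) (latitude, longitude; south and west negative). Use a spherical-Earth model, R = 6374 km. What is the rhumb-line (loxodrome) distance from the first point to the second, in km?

6135 km

Rhumb course C = atan2(Δλ, Δψ) with Δψ = ln[tan(π/4+φ₂/2)/tan(π/4+φ₁/2)] = +0.4526, Δλ = -1.1764 → C = 291.04°
d = R·|Δφ| / |cos C| = 6374·0.34558 / 0.35906 = 6135 km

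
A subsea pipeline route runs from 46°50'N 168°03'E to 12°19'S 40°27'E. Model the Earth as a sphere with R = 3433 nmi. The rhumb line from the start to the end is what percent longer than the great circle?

Great circle: σ = 2.1693 rad → d_gc = Rσ = 7447.1 nmi
Rhumb: Δφ = -1.0324, Δλ = -2.2270, Δψ = -1.1440, q = Δφ/Δψ = 0.9024 → d_rh = R√(Δφ²+q²Δλ²) = 7756.3 nmi
Excess = (7756.3 − 7447.1) / 7447.1 = 309.2 / 7447.1 = 4.152% ≈ 4.2%

4.2%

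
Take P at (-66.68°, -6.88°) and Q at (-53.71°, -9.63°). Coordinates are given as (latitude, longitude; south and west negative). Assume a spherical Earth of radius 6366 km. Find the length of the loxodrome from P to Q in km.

Rhumb course C = atan2(Δλ, Δψ) with Δψ = ln[tan(π/4+φ₂/2)/tan(π/4+φ₁/2)] = +0.4625, Δλ = -0.0480 → C = 354.08°
d = R·|Δφ| / |cos C| = 6366·0.22637 / 0.99466 = 1449 km

1449 km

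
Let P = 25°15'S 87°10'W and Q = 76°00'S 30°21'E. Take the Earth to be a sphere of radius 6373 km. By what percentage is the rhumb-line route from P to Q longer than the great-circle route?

13.2%

Great circle: σ = 1.2526 rad → d_gc = Rσ = 7983.1 km
Rhumb: Δφ = -0.8858, Δλ = +2.0511, Δψ = -1.6416, q = Δφ/Δψ = 0.5396 → d_rh = R√(Δφ²+q²Δλ²) = 9033.6 km
Excess = (9033.6 − 7983.1) / 7983.1 = 1050.5 / 7983.1 = 13.16% ≈ 13.2%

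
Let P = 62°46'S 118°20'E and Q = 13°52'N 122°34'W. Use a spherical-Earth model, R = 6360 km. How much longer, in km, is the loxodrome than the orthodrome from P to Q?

Great circle: cos σ = sin φ₁ sin φ₂ + cos φ₁ cos φ₂ cos Δλ,  σ = 2.0144 rad → d_gc = 12811.4 km
Rhumb line: Δψ = +1.6623, q = Δφ/Δψ = 0.8046, d_rh = R√(Δφ²+q²Δλ²) = 13620.5 km
Excess = 13620.5 − 12811.4 = 809.1 ≈ 809 km

809 km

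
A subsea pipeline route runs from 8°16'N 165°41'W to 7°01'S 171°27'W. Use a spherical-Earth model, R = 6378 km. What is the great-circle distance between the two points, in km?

cos σ = sin φ₁ sin φ₂ + cos φ₁ cos φ₂ cos Δλ
      = sin(8.27°)sin(-7.02°) + cos(8.27°)cos(-7.02°)cos(-5.77°) = 0.9597
σ = 16.329° → d = Rσ = 6378·0.28499 = 1818 km

1818 km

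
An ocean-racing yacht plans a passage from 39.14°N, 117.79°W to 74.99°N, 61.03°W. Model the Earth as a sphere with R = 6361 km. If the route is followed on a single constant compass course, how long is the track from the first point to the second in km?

5028 km

Rhumb course C = atan2(Δλ, Δψ) with Δψ = ln[tan(π/4+φ₂/2)/tan(π/4+φ₁/2)] = +1.2835, Δλ = +0.9906 → C = 37.66°
d = R·|Δφ| / |cos C| = 6361·0.62570 / 0.79162 = 5028 km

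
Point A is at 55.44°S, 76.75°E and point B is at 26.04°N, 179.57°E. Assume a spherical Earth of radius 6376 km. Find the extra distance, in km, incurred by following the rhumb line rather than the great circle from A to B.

Great circle: cos σ = sin φ₁ sin φ₂ + cos φ₁ cos φ₂ cos Δλ,  σ = 2.0653 rad → d_gc = 13168.6 km
Rhumb line: Δψ = +1.6387, q = Δφ/Δψ = 0.8678, d_rh = R√(Δφ²+q²Δλ²) = 13446.7 km
Excess = 13446.7 − 13168.6 = 278.1 ≈ 278 km

278 km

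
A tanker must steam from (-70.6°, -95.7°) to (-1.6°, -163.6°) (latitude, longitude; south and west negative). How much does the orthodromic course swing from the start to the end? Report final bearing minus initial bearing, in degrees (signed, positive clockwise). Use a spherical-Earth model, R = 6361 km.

Initial bearing θ₁ = atan2(sin Δλ cos φ₂, cos φ₁ sin φ₂ − sin φ₁ cos φ₂ cos Δλ) = 290.45°
Final bearing θ₂ = (initial bearing from the destination back to the start) + 180° = 341.86°
Δθ = θ₂ − θ₁ = +51.4°

+51.4°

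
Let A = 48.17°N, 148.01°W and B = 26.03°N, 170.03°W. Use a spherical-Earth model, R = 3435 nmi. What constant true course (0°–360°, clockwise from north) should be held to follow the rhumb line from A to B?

Meridional parts: M(φ₁)=+0.9619, M(φ₂)=+0.4708 → ΔM = -0.4911;  Δλ = -0.3843 rad
tan C = Δλ / ΔM = +0.7826 → C = 218.05°

218.0°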